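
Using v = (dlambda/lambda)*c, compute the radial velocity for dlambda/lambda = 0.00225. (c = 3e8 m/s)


v = (dlambda/lambda) * c = 0.00225 * 3e8 = 675000.0

675000.0 m/s


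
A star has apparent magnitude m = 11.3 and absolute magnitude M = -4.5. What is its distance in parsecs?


d = 10^((m - M + 5)/5) = 10^((11.3 - -4.5 + 5)/5) = 14454.3977

14454.3977 pc


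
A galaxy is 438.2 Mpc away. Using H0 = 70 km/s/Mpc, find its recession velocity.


v = H0 * d = 70 * 438.2 = 30674.0

30674.0 km/s


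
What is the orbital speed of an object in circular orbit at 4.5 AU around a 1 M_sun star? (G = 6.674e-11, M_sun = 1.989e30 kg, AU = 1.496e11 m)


v = sqrt(GM/r) = sqrt(6.674e-11 * 1.989e+30 / 6.732e+11) = 14042.3062

14042.3062 m/s


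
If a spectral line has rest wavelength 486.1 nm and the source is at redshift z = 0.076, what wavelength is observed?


lam_obs = lam_emit * (1 + z) = 486.1 * (1 + 0.076) = 523.0436

523.0436 nm


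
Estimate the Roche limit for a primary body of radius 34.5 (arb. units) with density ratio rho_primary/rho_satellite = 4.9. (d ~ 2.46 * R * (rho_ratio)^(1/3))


d_Roche = 2.46 * 34.5 * 4.9^(1/3) = 144.1516

144.1516


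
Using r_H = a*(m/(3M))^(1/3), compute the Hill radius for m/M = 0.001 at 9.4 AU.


r_H = a * (m/3M)^(1/3) = 9.4 * (0.001/3)^(1/3) = 0.6518

0.6518 AU


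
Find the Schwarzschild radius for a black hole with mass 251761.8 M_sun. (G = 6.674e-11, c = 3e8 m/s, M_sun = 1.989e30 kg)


M = 251761.8 * 1.989e30 kg = 5.007542202e+35 kg. rs = 2GM/c^2 = 2 * 6.674e-11 * 5.007542202e+35 / (3e8)^2 = 7.427e+08

7.427e+08 m


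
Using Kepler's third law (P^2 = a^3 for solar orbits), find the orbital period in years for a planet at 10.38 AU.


P = a^(3/2) = 10.38^1.5 = 33.4423

33.4423 years


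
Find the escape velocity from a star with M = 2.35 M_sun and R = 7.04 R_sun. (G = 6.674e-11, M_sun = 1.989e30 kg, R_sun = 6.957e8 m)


M = 2.35 * 1.989e30 kg = 4.67415e+30 kg; R = 7.04 * 6.957e8 m = 4.897728e+09 m. v_esc = sqrt(2GM/R) = sqrt(2 * 6.674e-11 * 4.67415e+30 / 4.897728e+09) = 356912.7729

356912.7729 m/s


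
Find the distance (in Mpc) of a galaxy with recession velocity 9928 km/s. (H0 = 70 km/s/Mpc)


d = v / H0 = 9928 / 70 = 141.8286

141.8286 Mpc


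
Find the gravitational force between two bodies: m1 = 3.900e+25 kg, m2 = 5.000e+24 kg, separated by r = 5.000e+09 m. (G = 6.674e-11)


F = G*m1*m2/r^2 = 6.674e-11 * 3.900e+25 * 5.000e+24 / (5.000e+09)^2 = 6.674e-11 * 1.950e+50 / 2.500e+19 = 5.206e+20

5.206e+20 N


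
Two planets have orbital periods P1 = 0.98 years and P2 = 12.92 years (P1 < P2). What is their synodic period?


1/P_syn = |1/P1 - 1/P2| = |1/0.98 - 1/12.92| => P_syn = 1.0604

1.0604 years


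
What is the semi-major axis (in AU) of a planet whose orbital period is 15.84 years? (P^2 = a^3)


a = P^(2/3) = 15.84^(2/3) = 6.3072

6.3072 AU


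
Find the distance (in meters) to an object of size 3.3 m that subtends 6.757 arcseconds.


D = size / theta_rad, theta_rad = 6.757 * pi/(180*3600) = 3.276e-05, D = 100736.1049

100736.1049 m


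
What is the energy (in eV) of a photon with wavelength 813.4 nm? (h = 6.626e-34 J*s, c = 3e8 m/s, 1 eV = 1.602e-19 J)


E = hc/lambda = 6.626e-34 * 3e8 / 8.134e-07 = 2.444e-19 J = 1.5255 eV

1.5255 eV


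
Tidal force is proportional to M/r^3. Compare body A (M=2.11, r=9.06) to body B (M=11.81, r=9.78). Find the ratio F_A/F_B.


Ratio = (M1/r1^3) / (M2/r2^3) = (2.11/9.06^3) / (11.81/9.78^3) = 0.2247

0.2247


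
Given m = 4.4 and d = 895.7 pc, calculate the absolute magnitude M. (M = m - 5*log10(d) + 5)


M = m - 5*log10(d) + 5 = 4.4 - 5*log10(895.7) + 5 = -5.3608

-5.3608


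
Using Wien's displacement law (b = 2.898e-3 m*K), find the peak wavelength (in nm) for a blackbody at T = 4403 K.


lam_max = b / T = 2.898e-3 / 4403 = 6.582e-07 m = 658.1876 nm

658.1876 nm


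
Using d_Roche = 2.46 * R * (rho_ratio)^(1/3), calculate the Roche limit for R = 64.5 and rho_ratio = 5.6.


d_Roche = 2.46 * 64.5 * 5.6^(1/3) = 281.7675

281.7675


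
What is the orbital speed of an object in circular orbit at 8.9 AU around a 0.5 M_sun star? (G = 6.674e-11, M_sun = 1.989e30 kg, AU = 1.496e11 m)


v = sqrt(GM/r) = sqrt(6.674e-11 * 9.945e+29 / 1.331e+12) = 7060.4876

7060.4876 m/s


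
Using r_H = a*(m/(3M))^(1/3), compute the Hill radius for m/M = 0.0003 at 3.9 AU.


r_H = a * (m/3M)^(1/3) = 3.9 * (0.0003/3)^(1/3) = 0.181

0.181 AU


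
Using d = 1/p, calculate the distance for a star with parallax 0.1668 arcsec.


d = 1/p = 1/0.1668 = 5.9952

5.9952 pc


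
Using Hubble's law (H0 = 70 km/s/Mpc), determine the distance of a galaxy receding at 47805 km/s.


d = v / H0 = 47805 / 70 = 682.9286

682.9286 Mpc


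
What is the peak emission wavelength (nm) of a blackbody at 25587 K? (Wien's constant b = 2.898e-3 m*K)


lam_max = b / T = 2.898e-3 / 25587 = 1.133e-07 m = 113.2606 nm

113.2606 nm


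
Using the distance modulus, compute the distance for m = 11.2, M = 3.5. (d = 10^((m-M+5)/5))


d = 10^((m - M + 5)/5) = 10^((11.2 - 3.5 + 5)/5) = 346.7369

346.7369 pc


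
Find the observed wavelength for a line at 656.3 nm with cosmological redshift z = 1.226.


lam_obs = lam_emit * (1 + z) = 656.3 * (1 + 1.226) = 1460.9238

1460.9238 nm


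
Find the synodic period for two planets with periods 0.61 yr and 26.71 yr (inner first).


1/P_syn = |1/P1 - 1/P2| = |1/0.61 - 1/26.71| => P_syn = 0.6243

0.6243 years


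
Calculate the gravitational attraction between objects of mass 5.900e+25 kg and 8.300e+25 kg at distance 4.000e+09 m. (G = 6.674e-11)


F = G*m1*m2/r^2 = 6.674e-11 * 5.900e+25 * 8.300e+25 / (4.000e+09)^2 = 6.674e-11 * 4.897e+51 / 1.600e+19 = 2.043e+22

2.043e+22 N


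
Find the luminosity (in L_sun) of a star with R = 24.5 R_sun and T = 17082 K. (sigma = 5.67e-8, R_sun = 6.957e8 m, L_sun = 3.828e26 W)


R = 24.5 * 6.957e8 m = 1.704465e+10 m. L = 4*pi*R^2*sigma*T^4 = 4*pi*(1.704465e+10)^2 * 5.67e-8 * 17082^4 = 1.762479071e+31 W. L/L_sun = 1.762479071e+31 / 3.828e26 = 46041.773

46041.773 L_sun


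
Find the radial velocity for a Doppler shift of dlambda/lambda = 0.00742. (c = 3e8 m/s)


v = (dlambda/lambda) * c = 0.00742 * 3e8 = 2.226e+06

2.226e+06 m/s


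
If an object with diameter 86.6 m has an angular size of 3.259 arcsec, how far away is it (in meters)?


D = size / theta_rad, theta_rad = 3.259 * pi/(180*3600) = 1.580e-05, D = 5.481e+06

5.481e+06 m


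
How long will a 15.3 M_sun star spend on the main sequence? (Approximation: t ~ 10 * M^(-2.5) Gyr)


t = 10 * M^(-2.5) = 10 * 15.3^(-2.5) = 0.0109

0.0109 Gyr


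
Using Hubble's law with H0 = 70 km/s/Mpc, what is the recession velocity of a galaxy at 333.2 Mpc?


v = H0 * d = 70 * 333.2 = 23324.0

23324.0 km/s


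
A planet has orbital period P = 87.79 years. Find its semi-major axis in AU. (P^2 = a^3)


a = P^(2/3) = 87.79^(2/3) = 19.7529

19.7529 AU


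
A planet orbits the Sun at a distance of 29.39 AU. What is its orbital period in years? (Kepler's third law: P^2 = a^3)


P = a^(3/2) = 29.39^1.5 = 159.3307

159.3307 years


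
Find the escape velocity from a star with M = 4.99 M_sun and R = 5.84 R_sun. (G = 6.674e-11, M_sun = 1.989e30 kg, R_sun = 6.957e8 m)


M = 4.99 * 1.989e30 kg = 9.92511e+30 kg; R = 5.84 * 6.957e8 m = 4.062888e+09 m. v_esc = sqrt(2GM/R) = sqrt(2 * 6.674e-11 * 9.92511e+30 / 4.062888e+09) = 571029.2281

571029.2281 m/s


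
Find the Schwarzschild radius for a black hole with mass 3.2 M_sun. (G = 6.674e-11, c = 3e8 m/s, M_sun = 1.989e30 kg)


M = 3.2 * 1.989e30 kg = 6.3648e+30 kg. rs = 2GM/c^2 = 2 * 6.674e-11 * 6.3648e+30 / (3e8)^2 = 9439.7056

9439.7056 m


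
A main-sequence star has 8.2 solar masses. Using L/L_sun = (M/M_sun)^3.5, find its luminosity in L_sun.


L/L_sun = (M/M_sun)^3.5 = 8.2^3.5 = 1578.8777

1578.8777 L_sun


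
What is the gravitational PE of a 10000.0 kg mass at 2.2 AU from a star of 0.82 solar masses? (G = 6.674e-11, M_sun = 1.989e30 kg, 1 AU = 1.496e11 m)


M = 0.82 * 1.989e30 kg = 1.63098e+30 kg; r = 2.2 AU * 1.496e11 m/AU = 3.2912e+11 m. U = -GM*m/r = -(6.674e-11 * 1.63098e+30 * 10000.0) / 3.2912e+11 = -3.307e+12

-3.307e+12 J


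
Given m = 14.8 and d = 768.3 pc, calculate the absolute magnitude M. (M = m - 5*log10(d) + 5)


M = m - 5*log10(d) + 5 = 14.8 - 5*log10(768.3) + 5 = 5.3723

5.3723


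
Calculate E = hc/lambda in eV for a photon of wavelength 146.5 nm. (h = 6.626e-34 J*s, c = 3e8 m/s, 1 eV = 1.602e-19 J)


E = hc/lambda = 6.626e-34 * 3e8 / 1.465e-07 = 1.357e-18 J = 8.4698 eV

8.4698 eV


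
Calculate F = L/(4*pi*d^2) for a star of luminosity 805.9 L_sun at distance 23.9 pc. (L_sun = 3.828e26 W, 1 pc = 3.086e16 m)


F = L / (4*pi*d^2) = 3.085e+29 / (4*pi*(7.376e+17)^2) = 4.513e-08

4.513e-08 W/m^2


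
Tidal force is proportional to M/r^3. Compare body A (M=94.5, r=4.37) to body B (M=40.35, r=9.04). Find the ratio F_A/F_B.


Ratio = (M1/r1^3) / (M2/r2^3) = (94.5/4.37^3) / (40.35/9.04^3) = 20.7324

20.7324


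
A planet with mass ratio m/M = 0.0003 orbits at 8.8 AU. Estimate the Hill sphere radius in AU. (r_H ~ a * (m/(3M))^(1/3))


r_H = a * (m/3M)^(1/3) = 8.8 * (0.0003/3)^(1/3) = 0.4085

0.4085 AU


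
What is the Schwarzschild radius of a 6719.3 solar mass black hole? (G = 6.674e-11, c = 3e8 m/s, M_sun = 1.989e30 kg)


M = 6719.3 * 1.989e30 kg = 1.33646877e+34 kg. rs = 2GM/c^2 = 2 * 6.674e-11 * 1.33646877e+34 / (3e8)^2 = 1.982e+07

1.982e+07 m


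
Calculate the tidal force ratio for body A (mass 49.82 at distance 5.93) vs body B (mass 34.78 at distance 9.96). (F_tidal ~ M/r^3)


Ratio = (M1/r1^3) / (M2/r2^3) = (49.82/5.93^3) / (34.78/9.96^3) = 6.7872

6.7872


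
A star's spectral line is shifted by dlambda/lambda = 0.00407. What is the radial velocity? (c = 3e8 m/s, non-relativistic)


v = (dlambda/lambda) * c = 0.00407 * 3e8 = 1.221e+06

1.221e+06 m/s


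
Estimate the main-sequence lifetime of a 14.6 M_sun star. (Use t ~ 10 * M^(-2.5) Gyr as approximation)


t = 10 * M^(-2.5) = 10 * 14.6^(-2.5) = 0.0123

0.0123 Gyr


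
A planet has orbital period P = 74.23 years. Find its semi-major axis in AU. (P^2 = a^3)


a = P^(2/3) = 74.23^(2/3) = 17.6625

17.6625 AU


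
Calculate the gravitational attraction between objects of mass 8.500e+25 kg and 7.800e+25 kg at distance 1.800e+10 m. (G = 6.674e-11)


F = G*m1*m2/r^2 = 6.674e-11 * 8.500e+25 * 7.800e+25 / (1.800e+10)^2 = 6.674e-11 * 6.630e+51 / 3.240e+20 = 1.366e+21

1.366e+21 N


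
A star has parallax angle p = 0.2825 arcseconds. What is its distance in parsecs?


d = 1/p = 1/0.2825 = 3.5398

3.5398 pc


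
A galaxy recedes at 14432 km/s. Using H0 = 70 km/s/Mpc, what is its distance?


d = v / H0 = 14432 / 70 = 206.1714

206.1714 Mpc


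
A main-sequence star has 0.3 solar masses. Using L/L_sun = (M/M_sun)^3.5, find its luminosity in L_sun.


L/L_sun = (M/M_sun)^3.5 = 0.3^3.5 = 0.0148

0.0148 L_sun


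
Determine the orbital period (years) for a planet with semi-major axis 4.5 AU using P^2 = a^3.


P = a^(3/2) = 4.5^1.5 = 9.5459

9.5459 years


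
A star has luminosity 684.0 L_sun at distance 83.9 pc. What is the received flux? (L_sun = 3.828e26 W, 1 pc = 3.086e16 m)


F = L / (4*pi*d^2) = 2.618e+29 / (4*pi*(2.589e+18)^2) = 3.108e-09

3.108e-09 W/m^2


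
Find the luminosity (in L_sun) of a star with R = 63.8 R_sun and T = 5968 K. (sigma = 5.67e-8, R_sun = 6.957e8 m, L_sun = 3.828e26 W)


R = 63.8 * 6.957e8 m = 4.438566e+10 m. L = 4*pi*R^2*sigma*T^4 = 4*pi*(4.438566e+10)^2 * 5.67e-8 * 5968^4 = 1.780711424e+30 W. L/L_sun = 1.780711424e+30 / 3.828e26 = 4651.8062

4651.8062 L_sun


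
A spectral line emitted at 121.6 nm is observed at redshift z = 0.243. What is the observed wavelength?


lam_obs = lam_emit * (1 + z) = 121.6 * (1 + 0.243) = 151.1488

151.1488 nm


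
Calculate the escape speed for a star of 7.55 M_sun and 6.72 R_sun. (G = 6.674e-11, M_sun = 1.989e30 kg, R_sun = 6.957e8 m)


M = 7.55 * 1.989e30 kg = 1.501695e+31 kg; R = 6.72 * 6.957e8 m = 4.675104e+09 m. v_esc = sqrt(2GM/R) = sqrt(2 * 6.674e-11 * 1.501695e+31 / 4.675104e+09) = 654791.9449

654791.9449 m/s


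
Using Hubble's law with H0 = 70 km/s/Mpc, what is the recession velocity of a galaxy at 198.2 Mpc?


v = H0 * d = 70 * 198.2 = 13874.0

13874.0 km/s


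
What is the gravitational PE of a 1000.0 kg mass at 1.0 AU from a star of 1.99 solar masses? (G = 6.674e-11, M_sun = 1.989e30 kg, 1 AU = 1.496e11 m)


M = 1.99 * 1.989e30 kg = 3.95811e+30 kg; r = 1.0 AU * 1.496e11 m/AU = 1.496e+11 m. U = -GM*m/r = -(6.674e-11 * 3.95811e+30 * 1000.0) / 1.496e+11 = -1.766e+12

-1.766e+12 J


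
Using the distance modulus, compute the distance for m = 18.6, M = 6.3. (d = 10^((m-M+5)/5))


d = 10^((m - M + 5)/5) = 10^((18.6 - 6.3 + 5)/5) = 2884.0315

2884.0315 pc


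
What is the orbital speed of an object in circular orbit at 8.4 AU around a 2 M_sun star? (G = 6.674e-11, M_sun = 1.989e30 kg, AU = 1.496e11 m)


v = sqrt(GM/r) = sqrt(6.674e-11 * 3.978e+30 / 1.257e+12) = 14535.1678

14535.1678 m/s


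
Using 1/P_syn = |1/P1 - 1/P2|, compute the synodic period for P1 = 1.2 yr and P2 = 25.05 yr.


1/P_syn = |1/P1 - 1/P2| = |1/1.2 - 1/25.05| => P_syn = 1.2604

1.2604 years


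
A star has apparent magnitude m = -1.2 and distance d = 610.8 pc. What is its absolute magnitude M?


M = m - 5*log10(d) + 5 = -1.2 - 5*log10(610.8) + 5 = -10.1295

-10.1295


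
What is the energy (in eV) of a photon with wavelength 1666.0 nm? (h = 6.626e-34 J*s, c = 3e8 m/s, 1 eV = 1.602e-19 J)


E = hc/lambda = 6.626e-34 * 3e8 / 1.666e-06 = 1.193e-19 J = 0.7448 eV

0.7448 eV


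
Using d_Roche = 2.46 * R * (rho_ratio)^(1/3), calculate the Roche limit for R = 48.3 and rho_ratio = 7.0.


d_Roche = 2.46 * 48.3 * 7.0^(1/3) = 227.2907

227.2907


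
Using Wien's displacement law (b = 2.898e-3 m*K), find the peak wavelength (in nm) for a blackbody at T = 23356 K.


lam_max = b / T = 2.898e-3 / 23356 = 1.241e-07 m = 124.0795 nm

124.0795 nm


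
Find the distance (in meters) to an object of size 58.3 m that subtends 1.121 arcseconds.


D = size / theta_rad, theta_rad = 1.121 * pi/(180*3600) = 5.435e-06, D = 1.073e+07

1.073e+07 m


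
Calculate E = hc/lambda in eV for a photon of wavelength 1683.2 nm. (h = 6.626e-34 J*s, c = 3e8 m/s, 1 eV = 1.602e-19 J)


E = hc/lambda = 6.626e-34 * 3e8 / 1.683e-06 = 1.181e-19 J = 0.7372 eV

0.7372 eV


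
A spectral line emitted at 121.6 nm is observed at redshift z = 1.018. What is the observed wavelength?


lam_obs = lam_emit * (1 + z) = 121.6 * (1 + 1.018) = 245.3888

245.3888 nm


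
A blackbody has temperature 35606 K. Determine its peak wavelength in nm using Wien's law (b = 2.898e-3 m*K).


lam_max = b / T = 2.898e-3 / 35606 = 8.139e-08 m = 81.3908 nm

81.3908 nm


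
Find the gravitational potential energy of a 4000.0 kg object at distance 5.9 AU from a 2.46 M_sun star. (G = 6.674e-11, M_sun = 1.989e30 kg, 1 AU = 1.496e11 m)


M = 2.46 * 1.989e30 kg = 4.89294e+30 kg; r = 5.9 AU * 1.496e11 m/AU = 8.8264e+11 m. U = -GM*m/r = -(6.674e-11 * 4.89294e+30 * 4000.0) / 8.8264e+11 = -1.480e+12

-1.480e+12 J


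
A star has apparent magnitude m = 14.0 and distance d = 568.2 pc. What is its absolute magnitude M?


M = m - 5*log10(d) + 5 = 14.0 - 5*log10(568.2) + 5 = 5.2275

5.2275


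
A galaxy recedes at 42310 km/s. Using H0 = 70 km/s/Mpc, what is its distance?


d = v / H0 = 42310 / 70 = 604.4286

604.4286 Mpc


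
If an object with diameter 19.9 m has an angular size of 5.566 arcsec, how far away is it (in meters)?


D = size / theta_rad, theta_rad = 5.566 * pi/(180*3600) = 2.698e-05, D = 737454.1222

737454.1222 m


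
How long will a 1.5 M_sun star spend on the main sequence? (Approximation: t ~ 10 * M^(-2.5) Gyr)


t = 10 * M^(-2.5) = 10 * 1.5^(-2.5) = 3.6289

3.6289 Gyr


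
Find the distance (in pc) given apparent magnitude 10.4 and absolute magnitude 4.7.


d = 10^((m - M + 5)/5) = 10^((10.4 - 4.7 + 5)/5) = 138.0384

138.0384 pc


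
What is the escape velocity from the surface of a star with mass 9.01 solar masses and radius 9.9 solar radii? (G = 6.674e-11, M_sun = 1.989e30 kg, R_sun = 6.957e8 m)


M = 9.01 * 1.989e30 kg = 1.792089e+31 kg; R = 9.9 * 6.957e8 m = 6.88743e+09 m. v_esc = sqrt(2GM/R) = sqrt(2 * 6.674e-11 * 1.792089e+31 / 6.88743e+09) = 589331.0008

589331.0008 m/s


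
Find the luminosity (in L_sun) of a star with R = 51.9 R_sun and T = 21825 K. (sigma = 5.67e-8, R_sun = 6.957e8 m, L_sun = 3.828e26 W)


R = 51.9 * 6.957e8 m = 3.610683e+10 m. L = 4*pi*R^2*sigma*T^4 = 4*pi*(3.610683e+10)^2 * 5.67e-8 * 21825^4 = 2.107602256e+32 W. L/L_sun = 2.107602256e+32 / 3.828e26 = 550575.3021

550575.3021 L_sun


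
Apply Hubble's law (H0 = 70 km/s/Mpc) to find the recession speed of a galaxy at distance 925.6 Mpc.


v = H0 * d = 70 * 925.6 = 64792.0

64792.0 km/s


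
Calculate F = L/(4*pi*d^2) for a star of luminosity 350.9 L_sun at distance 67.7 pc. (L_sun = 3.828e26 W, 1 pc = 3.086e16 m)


F = L / (4*pi*d^2) = 1.343e+29 / (4*pi*(2.089e+18)^2) = 2.449e-09

2.449e-09 W/m^2


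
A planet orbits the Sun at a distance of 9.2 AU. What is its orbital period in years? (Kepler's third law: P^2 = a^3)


P = a^(3/2) = 9.2^1.5 = 27.905

27.905 years


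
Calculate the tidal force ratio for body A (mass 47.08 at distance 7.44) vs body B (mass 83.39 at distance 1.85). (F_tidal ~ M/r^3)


Ratio = (M1/r1^3) / (M2/r2^3) = (47.08/7.44^3) / (83.39/1.85^3) = 0.0087

0.0087


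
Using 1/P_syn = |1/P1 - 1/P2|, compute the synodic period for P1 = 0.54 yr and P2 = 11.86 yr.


1/P_syn = |1/P1 - 1/P2| = |1/0.54 - 1/11.86| => P_syn = 0.5658

0.5658 years


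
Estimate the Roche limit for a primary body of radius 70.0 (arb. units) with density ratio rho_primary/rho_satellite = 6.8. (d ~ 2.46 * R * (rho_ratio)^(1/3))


d_Roche = 2.46 * 70.0 * 6.8^(1/3) = 326.2392

326.2392


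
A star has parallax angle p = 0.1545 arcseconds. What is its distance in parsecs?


d = 1/p = 1/0.1545 = 6.4725

6.4725 pc


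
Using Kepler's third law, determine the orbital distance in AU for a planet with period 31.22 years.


a = P^(2/3) = 31.22^(2/3) = 9.9149

9.9149 AU


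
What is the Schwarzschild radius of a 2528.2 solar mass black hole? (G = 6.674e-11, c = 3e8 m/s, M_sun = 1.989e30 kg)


M = 2528.2 * 1.989e30 kg = 5.0285898e+33 kg. rs = 2GM/c^2 = 2 * 6.674e-11 * 5.0285898e+33 / (3e8)^2 = 7.458e+06

7.458e+06 m


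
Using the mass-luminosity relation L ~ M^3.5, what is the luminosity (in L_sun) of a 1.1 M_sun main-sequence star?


L/L_sun = (M/M_sun)^3.5 = 1.1^3.5 = 1.396

1.396 L_sun


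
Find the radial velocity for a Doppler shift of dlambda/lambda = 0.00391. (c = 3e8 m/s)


v = (dlambda/lambda) * c = 0.00391 * 3e8 = 1.173e+06

1.173e+06 m/s


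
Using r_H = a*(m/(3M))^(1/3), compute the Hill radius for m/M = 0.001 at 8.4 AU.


r_H = a * (m/3M)^(1/3) = 8.4 * (0.001/3)^(1/3) = 0.5824

0.5824 AU


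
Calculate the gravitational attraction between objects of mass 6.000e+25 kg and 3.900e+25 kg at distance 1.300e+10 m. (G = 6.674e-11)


F = G*m1*m2/r^2 = 6.674e-11 * 6.000e+25 * 3.900e+25 / (1.300e+10)^2 = 6.674e-11 * 2.340e+51 / 1.690e+20 = 9.241e+20

9.241e+20 N


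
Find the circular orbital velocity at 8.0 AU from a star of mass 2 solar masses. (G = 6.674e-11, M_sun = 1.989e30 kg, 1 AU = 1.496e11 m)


v = sqrt(GM/r) = sqrt(6.674e-11 * 3.978e+30 / 1.197e+12) = 14894.1149

14894.1149 m/s


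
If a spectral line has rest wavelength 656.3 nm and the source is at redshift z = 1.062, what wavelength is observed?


lam_obs = lam_emit * (1 + z) = 656.3 * (1 + 1.062) = 1353.2906

1353.2906 nm


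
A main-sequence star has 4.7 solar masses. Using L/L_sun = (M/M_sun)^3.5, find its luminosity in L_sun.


L/L_sun = (M/M_sun)^3.5 = 4.7^3.5 = 225.0829

225.0829 L_sun


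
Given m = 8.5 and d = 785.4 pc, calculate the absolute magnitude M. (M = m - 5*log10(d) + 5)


M = m - 5*log10(d) + 5 = 8.5 - 5*log10(785.4) + 5 = -0.9755

-0.9755


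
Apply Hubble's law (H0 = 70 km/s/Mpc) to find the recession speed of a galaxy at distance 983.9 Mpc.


v = H0 * d = 70 * 983.9 = 68873.0

68873.0 km/s


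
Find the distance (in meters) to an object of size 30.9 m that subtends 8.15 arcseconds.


D = size / theta_rad, theta_rad = 8.15 * pi/(180*3600) = 3.951e-05, D = 782034.6642

782034.6642 m


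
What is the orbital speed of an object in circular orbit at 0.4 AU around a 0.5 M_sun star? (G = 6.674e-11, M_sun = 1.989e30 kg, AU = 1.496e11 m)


v = sqrt(GM/r) = sqrt(6.674e-11 * 9.945e+29 / 5.984e+10) = 33304.2534

33304.2534 m/s


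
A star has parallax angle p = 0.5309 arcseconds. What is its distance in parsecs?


d = 1/p = 1/0.5309 = 1.8836

1.8836 pc


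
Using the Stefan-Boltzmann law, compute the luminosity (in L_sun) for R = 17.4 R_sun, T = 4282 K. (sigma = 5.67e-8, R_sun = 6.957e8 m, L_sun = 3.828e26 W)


R = 17.4 * 6.957e8 m = 1.210518e+10 m. L = 4*pi*R^2*sigma*T^4 = 4*pi*(1.210518e+10)^2 * 5.67e-8 * 4282^4 = 3.510120923e+28 W. L/L_sun = 3.510120923e+28 / 3.828e26 = 91.6959

91.6959 L_sun


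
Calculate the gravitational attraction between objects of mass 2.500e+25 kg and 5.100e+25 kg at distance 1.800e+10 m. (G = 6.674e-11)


F = G*m1*m2/r^2 = 6.674e-11 * 2.500e+25 * 5.100e+25 / (1.800e+10)^2 = 6.674e-11 * 1.275e+51 / 3.240e+20 = 2.626e+20

2.626e+20 N


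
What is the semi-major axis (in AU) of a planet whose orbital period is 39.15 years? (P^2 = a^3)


a = P^(2/3) = 39.15^(2/3) = 11.5298

11.5298 AU


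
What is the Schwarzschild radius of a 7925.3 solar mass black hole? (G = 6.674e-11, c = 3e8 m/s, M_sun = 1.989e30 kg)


M = 7925.3 * 1.989e30 kg = 1.57634217e+34 kg. rs = 2GM/c^2 = 2 * 6.674e-11 * 1.57634217e+34 / (3e8)^2 = 2.338e+07

2.338e+07 m


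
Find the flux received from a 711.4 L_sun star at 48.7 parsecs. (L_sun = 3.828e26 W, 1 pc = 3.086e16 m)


F = L / (4*pi*d^2) = 2.723e+29 / (4*pi*(1.503e+18)^2) = 9.595e-09

9.595e-09 W/m^2


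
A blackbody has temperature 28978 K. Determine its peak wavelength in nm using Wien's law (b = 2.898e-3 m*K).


lam_max = b / T = 2.898e-3 / 28978 = 1.000e-07 m = 100.0069 nm

100.0069 nm


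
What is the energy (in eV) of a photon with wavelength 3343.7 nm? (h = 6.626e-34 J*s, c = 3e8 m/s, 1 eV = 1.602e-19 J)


E = hc/lambda = 6.626e-34 * 3e8 / 3.344e-06 = 5.945e-20 J = 0.3711 eV

0.3711 eV


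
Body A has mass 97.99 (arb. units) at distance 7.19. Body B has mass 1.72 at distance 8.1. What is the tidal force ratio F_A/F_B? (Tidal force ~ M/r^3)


Ratio = (M1/r1^3) / (M2/r2^3) = (97.99/7.19^3) / (1.72/8.1^3) = 81.4557

81.4557


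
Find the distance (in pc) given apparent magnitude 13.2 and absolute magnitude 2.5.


d = 10^((m - M + 5)/5) = 10^((13.2 - 2.5 + 5)/5) = 1380.3843

1380.3843 pc


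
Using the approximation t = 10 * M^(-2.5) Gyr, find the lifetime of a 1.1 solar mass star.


t = 10 * M^(-2.5) = 10 * 1.1^(-2.5) = 7.8799

7.8799 Gyr


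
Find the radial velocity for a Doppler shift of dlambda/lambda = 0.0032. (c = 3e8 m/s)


v = (dlambda/lambda) * c = 0.0032 * 3e8 = 960000.0

960000.0 m/s


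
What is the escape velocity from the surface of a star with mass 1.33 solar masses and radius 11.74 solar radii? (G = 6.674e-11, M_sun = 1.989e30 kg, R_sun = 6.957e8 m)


M = 1.33 * 1.989e30 kg = 2.64537e+30 kg; R = 11.74 * 6.957e8 m = 8.167518e+09 m. v_esc = sqrt(2GM/R) = sqrt(2 * 6.674e-11 * 2.64537e+30 / 8.167518e+09) = 207924.7849

207924.7849 m/s


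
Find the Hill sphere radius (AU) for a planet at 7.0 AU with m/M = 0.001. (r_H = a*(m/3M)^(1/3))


r_H = a * (m/3M)^(1/3) = 7.0 * (0.001/3)^(1/3) = 0.4854

0.4854 AU


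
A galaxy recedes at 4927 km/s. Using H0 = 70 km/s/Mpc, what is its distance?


d = v / H0 = 4927 / 70 = 70.3857

70.3857 Mpc


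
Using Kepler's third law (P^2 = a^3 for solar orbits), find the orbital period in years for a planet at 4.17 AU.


P = a^(3/2) = 4.17^1.5 = 8.5154

8.5154 years


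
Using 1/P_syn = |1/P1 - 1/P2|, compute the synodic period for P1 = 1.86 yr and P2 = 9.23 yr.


1/P_syn = |1/P1 - 1/P2| = |1/1.86 - 1/9.23| => P_syn = 2.3294

2.3294 years


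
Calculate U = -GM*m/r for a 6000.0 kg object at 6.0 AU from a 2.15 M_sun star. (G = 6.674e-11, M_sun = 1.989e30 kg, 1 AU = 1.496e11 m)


M = 2.15 * 1.989e30 kg = 4.27635e+30 kg; r = 6.0 AU * 1.496e11 m/AU = 8.976e+11 m. U = -GM*m/r = -(6.674e-11 * 4.27635e+30 * 6000.0) / 8.976e+11 = -1.908e+12

-1.908e+12 J


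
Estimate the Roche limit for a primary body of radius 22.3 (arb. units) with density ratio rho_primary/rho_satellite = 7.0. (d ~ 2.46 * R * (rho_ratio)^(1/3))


d_Roche = 2.46 * 22.3 * 7.0^(1/3) = 104.9396

104.9396


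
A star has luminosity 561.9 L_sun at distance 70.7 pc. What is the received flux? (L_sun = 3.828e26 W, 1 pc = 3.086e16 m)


F = L / (4*pi*d^2) = 2.151e+29 / (4*pi*(2.182e+18)^2) = 3.596e-09

3.596e-09 W/m^2


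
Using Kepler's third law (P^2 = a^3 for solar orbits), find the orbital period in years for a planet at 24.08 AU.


P = a^(3/2) = 24.08^1.5 = 118.1639

118.1639 years


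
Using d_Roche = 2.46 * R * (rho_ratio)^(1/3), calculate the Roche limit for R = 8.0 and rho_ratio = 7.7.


d_Roche = 2.46 * 8.0 * 7.7^(1/3) = 38.8617

38.8617


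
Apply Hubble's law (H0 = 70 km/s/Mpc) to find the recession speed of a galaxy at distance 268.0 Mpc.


v = H0 * d = 70 * 268.0 = 18760.0

18760.0 km/s


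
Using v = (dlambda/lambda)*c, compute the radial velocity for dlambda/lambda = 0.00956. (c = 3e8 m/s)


v = (dlambda/lambda) * c = 0.00956 * 3e8 = 2.868e+06

2.868e+06 m/s


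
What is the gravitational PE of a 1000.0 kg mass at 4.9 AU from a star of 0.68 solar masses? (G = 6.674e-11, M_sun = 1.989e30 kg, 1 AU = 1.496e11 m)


M = 0.68 * 1.989e30 kg = 1.35252e+30 kg; r = 4.9 AU * 1.496e11 m/AU = 7.3304e+11 m. U = -GM*m/r = -(6.674e-11 * 1.35252e+30 * 1000.0) / 7.3304e+11 = -1.231e+11

-1.231e+11 J


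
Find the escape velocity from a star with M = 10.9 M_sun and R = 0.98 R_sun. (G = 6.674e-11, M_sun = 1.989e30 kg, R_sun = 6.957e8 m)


M = 10.9 * 1.989e30 kg = 2.16801e+31 kg; R = 0.98 * 6.957e8 m = 6.81786e+08 m. v_esc = sqrt(2GM/R) = sqrt(2 * 6.674e-11 * 2.16801e+31 / 6.81786e+08) = 2.060e+06

2.060e+06 m/s


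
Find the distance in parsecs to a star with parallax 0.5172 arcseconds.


d = 1/p = 1/0.5172 = 1.9335

1.9335 pc


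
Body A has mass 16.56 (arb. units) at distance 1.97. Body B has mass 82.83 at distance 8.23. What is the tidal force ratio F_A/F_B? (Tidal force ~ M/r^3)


Ratio = (M1/r1^3) / (M2/r2^3) = (16.56/1.97^3) / (82.83/8.23^3) = 14.5772

14.5772


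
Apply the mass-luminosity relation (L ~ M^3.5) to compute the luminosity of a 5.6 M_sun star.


L/L_sun = (M/M_sun)^3.5 = 5.6^3.5 = 415.5833

415.5833 L_sun


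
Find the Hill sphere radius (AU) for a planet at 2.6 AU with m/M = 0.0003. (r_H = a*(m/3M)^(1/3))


r_H = a * (m/3M)^(1/3) = 2.6 * (0.0003/3)^(1/3) = 0.1207

0.1207 AU


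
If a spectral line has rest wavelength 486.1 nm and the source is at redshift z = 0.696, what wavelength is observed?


lam_obs = lam_emit * (1 + z) = 486.1 * (1 + 0.696) = 824.4256

824.4256 nm


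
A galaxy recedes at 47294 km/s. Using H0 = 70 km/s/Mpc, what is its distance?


d = v / H0 = 47294 / 70 = 675.6286

675.6286 Mpc


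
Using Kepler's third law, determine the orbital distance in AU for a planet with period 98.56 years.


a = P^(2/3) = 98.56^(2/3) = 21.337

21.337 AU


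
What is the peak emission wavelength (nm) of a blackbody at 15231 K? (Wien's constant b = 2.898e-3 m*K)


lam_max = b / T = 2.898e-3 / 15231 = 1.903e-07 m = 190.2698 nm

190.2698 nm


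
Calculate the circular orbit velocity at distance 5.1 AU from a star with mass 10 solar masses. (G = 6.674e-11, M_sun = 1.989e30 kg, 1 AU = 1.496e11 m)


v = sqrt(GM/r) = sqrt(6.674e-11 * 1.989e+31 / 7.630e+11) = 41711.865

41711.865 m/s


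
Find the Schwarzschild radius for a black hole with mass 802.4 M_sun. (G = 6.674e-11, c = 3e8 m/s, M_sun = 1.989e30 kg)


M = 802.4 * 1.989e30 kg = 1.5959736e+33 kg. rs = 2GM/c^2 = 2 * 6.674e-11 * 1.5959736e+33 / (3e8)^2 = 2.367e+06

2.367e+06 m


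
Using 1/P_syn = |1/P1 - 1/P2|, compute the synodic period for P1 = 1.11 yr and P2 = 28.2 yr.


1/P_syn = |1/P1 - 1/P2| = |1/1.11 - 1/28.2| => P_syn = 1.1555

1.1555 years


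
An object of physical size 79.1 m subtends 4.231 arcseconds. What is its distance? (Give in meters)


D = size / theta_rad, theta_rad = 4.231 * pi/(180*3600) = 2.051e-05, D = 3.856e+06

3.856e+06 m


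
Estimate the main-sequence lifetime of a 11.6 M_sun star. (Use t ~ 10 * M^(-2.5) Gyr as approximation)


t = 10 * M^(-2.5) = 10 * 11.6^(-2.5) = 0.0218

0.0218 Gyr


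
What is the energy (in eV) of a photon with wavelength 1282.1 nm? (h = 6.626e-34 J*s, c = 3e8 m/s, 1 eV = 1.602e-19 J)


E = hc/lambda = 6.626e-34 * 3e8 / 1.282e-06 = 1.550e-19 J = 0.9678 eV

0.9678 eV


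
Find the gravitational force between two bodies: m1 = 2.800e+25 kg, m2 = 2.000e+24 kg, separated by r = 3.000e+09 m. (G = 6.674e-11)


F = G*m1*m2/r^2 = 6.674e-11 * 2.800e+25 * 2.000e+24 / (3.000e+09)^2 = 6.674e-11 * 5.600e+49 / 9.000e+18 = 4.153e+20

4.153e+20 N


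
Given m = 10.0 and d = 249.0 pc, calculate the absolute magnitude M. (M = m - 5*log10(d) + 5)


M = m - 5*log10(d) + 5 = 10.0 - 5*log10(249.0) + 5 = 3.019

3.019


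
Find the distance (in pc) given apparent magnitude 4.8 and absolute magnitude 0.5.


d = 10^((m - M + 5)/5) = 10^((4.8 - 0.5 + 5)/5) = 72.4436

72.4436 pc


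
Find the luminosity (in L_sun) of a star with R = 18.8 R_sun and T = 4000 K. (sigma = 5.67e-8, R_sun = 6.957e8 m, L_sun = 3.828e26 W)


R = 18.8 * 6.957e8 m = 1.307916e+10 m. L = 4*pi*R^2*sigma*T^4 = 4*pi*(1.307916e+10)^2 * 5.67e-8 * 4000^4 = 3.120273002e+28 W. L/L_sun = 3.120273002e+28 / 3.828e26 = 81.5118

81.5118 L_sun


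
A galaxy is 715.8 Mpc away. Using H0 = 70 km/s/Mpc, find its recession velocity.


v = H0 * d = 70 * 715.8 = 50106.0

50106.0 km/s


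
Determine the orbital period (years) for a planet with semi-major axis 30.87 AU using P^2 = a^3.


P = a^(3/2) = 30.87^1.5 = 171.5161

171.5161 years


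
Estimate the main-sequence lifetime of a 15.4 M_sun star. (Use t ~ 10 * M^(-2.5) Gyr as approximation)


t = 10 * M^(-2.5) = 10 * 15.4^(-2.5) = 0.0107

0.0107 Gyr


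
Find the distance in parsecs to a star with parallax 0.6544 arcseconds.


d = 1/p = 1/0.6544 = 1.5281

1.5281 pc


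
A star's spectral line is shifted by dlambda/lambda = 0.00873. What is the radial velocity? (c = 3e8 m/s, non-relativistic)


v = (dlambda/lambda) * c = 0.00873 * 3e8 = 2.619e+06

2.619e+06 m/s


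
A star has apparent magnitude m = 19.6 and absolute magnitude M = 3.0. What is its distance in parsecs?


d = 10^((m - M + 5)/5) = 10^((19.6 - 3.0 + 5)/5) = 20892.9613

20892.9613 pc


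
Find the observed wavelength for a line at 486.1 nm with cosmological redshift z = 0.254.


lam_obs = lam_emit * (1 + z) = 486.1 * (1 + 0.254) = 609.5694

609.5694 nm


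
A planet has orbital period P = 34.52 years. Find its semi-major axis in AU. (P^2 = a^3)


a = P^(2/3) = 34.52^(2/3) = 10.6018

10.6018 AU


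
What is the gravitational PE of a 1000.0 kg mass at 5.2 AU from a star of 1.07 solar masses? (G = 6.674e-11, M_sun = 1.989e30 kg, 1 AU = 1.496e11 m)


M = 1.07 * 1.989e30 kg = 2.12823e+30 kg; r = 5.2 AU * 1.496e11 m/AU = 7.7792e+11 m. U = -GM*m/r = -(6.674e-11 * 2.12823e+30 * 1000.0) / 7.7792e+11 = -1.826e+11

-1.826e+11 J


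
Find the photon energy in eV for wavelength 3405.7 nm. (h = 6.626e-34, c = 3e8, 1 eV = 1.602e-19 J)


E = hc/lambda = 6.626e-34 * 3e8 / 3.406e-06 = 5.837e-20 J = 0.3643 eV

0.3643 eV


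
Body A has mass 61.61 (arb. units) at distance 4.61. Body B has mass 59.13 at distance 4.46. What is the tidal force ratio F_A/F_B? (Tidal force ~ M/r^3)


Ratio = (M1/r1^3) / (M2/r2^3) = (61.61/4.61^3) / (59.13/4.46^3) = 0.9435

0.9435


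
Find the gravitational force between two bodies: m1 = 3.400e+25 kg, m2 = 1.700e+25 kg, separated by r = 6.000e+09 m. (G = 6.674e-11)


F = G*m1*m2/r^2 = 6.674e-11 * 3.400e+25 * 1.700e+25 / (6.000e+09)^2 = 6.674e-11 * 5.780e+50 / 3.600e+19 = 1.072e+21

1.072e+21 N


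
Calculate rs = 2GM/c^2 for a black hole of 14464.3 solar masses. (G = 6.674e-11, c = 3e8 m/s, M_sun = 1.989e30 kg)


M = 14464.3 * 1.989e30 kg = 2.87694927e+34 kg. rs = 2GM/c^2 = 2 * 6.674e-11 * 2.87694927e+34 / (3e8)^2 = 4.267e+07

4.267e+07 m


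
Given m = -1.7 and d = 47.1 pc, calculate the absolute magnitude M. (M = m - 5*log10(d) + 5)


M = m - 5*log10(d) + 5 = -1.7 - 5*log10(47.1) + 5 = -5.0651

-5.0651


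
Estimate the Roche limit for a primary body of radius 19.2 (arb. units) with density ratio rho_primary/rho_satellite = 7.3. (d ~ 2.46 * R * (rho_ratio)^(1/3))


d_Roche = 2.46 * 19.2 * 7.3^(1/3) = 91.6243

91.6243


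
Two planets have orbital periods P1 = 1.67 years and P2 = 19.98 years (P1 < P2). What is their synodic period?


1/P_syn = |1/P1 - 1/P2| = |1/1.67 - 1/19.98| => P_syn = 1.8223

1.8223 years


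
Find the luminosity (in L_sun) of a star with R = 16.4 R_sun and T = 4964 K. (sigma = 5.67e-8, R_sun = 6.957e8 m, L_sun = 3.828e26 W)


R = 16.4 * 6.957e8 m = 1.140948e+10 m. L = 4*pi*R^2*sigma*T^4 = 4*pi*(1.140948e+10)^2 * 5.67e-8 * 4964^4 = 5.631858271e+28 W. L/L_sun = 5.631858271e+28 / 3.828e26 = 147.1227

147.1227 L_sun


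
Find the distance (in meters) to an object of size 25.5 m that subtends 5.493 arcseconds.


D = size / theta_rad, theta_rad = 5.493 * pi/(180*3600) = 2.663e-05, D = 957537.331

957537.331 m


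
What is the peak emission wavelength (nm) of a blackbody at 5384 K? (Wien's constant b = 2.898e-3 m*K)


lam_max = b / T = 2.898e-3 / 5384 = 5.383e-07 m = 538.2615 nm

538.2615 nm


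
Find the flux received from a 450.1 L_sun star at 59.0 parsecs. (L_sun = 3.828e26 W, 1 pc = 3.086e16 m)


F = L / (4*pi*d^2) = 1.723e+29 / (4*pi*(1.821e+18)^2) = 4.136e-09

4.136e-09 W/m^2


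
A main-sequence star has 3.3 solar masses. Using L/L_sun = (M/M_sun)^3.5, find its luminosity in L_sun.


L/L_sun = (M/M_sun)^3.5 = 3.3^3.5 = 65.2828

65.2828 L_sun


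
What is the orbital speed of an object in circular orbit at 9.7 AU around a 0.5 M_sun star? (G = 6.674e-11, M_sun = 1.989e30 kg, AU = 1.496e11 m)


v = sqrt(GM/r) = sqrt(6.674e-11 * 9.945e+29 / 1.451e+12) = 6763.0692

6763.0692 m/s


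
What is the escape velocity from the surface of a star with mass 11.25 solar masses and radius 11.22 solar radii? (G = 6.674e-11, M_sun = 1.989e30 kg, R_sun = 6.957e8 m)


M = 11.25 * 1.989e30 kg = 2.237625e+31 kg; R = 11.22 * 6.957e8 m = 7.805754e+09 m. v_esc = sqrt(2GM/R) = sqrt(2 * 6.674e-11 * 2.237625e+31 / 7.805754e+09) = 618577.7886

618577.7886 m/s


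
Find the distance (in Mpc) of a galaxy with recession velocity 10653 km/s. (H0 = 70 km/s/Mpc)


d = v / H0 = 10653 / 70 = 152.1857

152.1857 Mpc


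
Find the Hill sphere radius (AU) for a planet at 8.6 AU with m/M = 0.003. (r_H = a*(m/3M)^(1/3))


r_H = a * (m/3M)^(1/3) = 8.6 * (0.003/3)^(1/3) = 0.86

0.86 AU


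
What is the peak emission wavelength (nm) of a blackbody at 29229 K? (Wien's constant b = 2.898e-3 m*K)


lam_max = b / T = 2.898e-3 / 29229 = 9.915e-08 m = 99.1481 nm

99.1481 nm


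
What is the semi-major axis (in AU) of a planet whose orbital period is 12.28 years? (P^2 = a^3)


a = P^(2/3) = 12.28^(2/3) = 5.3227

5.3227 AU


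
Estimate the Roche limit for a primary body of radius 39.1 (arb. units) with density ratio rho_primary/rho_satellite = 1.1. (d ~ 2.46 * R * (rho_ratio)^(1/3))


d_Roche = 2.46 * 39.1 * 1.1^(1/3) = 99.2909

99.2909


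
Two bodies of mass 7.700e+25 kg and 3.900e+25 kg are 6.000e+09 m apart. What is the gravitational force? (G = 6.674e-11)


F = G*m1*m2/r^2 = 6.674e-11 * 7.700e+25 * 3.900e+25 / (6.000e+09)^2 = 6.674e-11 * 3.003e+51 / 3.600e+19 = 5.567e+21

5.567e+21 N


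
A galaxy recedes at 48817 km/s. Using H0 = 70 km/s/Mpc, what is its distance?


d = v / H0 = 48817 / 70 = 697.3857

697.3857 Mpc


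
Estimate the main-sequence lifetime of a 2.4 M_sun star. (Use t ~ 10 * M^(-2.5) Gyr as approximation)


t = 10 * M^(-2.5) = 10 * 2.4^(-2.5) = 1.1207

1.1207 Gyr


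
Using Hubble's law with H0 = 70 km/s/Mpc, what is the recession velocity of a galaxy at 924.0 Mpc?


v = H0 * d = 70 * 924.0 = 64680.0

64680.0 km/s


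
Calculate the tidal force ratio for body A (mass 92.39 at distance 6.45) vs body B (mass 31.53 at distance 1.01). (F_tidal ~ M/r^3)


Ratio = (M1/r1^3) / (M2/r2^3) = (92.39/6.45^3) / (31.53/1.01^3) = 0.0113

0.0113


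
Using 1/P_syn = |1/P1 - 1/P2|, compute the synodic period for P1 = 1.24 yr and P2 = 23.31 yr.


1/P_syn = |1/P1 - 1/P2| = |1/1.24 - 1/23.31| => P_syn = 1.3097

1.3097 years


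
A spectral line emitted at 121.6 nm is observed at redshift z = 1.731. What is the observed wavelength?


lam_obs = lam_emit * (1 + z) = 121.6 * (1 + 1.731) = 332.0896

332.0896 nm


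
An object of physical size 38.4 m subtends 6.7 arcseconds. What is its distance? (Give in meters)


D = size / theta_rad, theta_rad = 6.7 * pi/(180*3600) = 3.248e-05, D = 1.182e+06

1.182e+06 m


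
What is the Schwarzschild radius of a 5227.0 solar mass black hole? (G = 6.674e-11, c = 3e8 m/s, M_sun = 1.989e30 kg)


M = 5227.0 * 1.989e30 kg = 1.0396503e+34 kg. rs = 2GM/c^2 = 2 * 6.674e-11 * 1.0396503e+34 / (3e8)^2 = 1.542e+07

1.542e+07 m


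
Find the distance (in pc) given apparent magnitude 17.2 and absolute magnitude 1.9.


d = 10^((m - M + 5)/5) = 10^((17.2 - 1.9 + 5)/5) = 11481.5362

11481.5362 pc


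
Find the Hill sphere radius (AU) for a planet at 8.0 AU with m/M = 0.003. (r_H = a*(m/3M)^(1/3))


r_H = a * (m/3M)^(1/3) = 8.0 * (0.003/3)^(1/3) = 0.8

0.8 AU


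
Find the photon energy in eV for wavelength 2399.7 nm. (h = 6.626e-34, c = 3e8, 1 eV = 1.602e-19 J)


E = hc/lambda = 6.626e-34 * 3e8 / 2.400e-06 = 8.284e-20 J = 0.5171 eV

0.5171 eV


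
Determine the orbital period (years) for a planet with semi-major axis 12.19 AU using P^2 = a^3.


P = a^(3/2) = 12.19^1.5 = 42.5604

42.5604 years


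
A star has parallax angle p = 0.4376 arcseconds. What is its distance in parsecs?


d = 1/p = 1/0.4376 = 2.2852

2.2852 pc


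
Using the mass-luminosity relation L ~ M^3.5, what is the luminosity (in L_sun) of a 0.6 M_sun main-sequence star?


L/L_sun = (M/M_sun)^3.5 = 0.6^3.5 = 0.1673

0.1673 L_sun


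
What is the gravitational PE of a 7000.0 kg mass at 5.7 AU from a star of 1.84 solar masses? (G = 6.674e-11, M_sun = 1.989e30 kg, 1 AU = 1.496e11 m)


M = 1.84 * 1.989e30 kg = 3.65976e+30 kg; r = 5.7 AU * 1.496e11 m/AU = 8.5272e+11 m. U = -GM*m/r = -(6.674e-11 * 3.65976e+30 * 7000.0) / 8.5272e+11 = -2.005e+12

-2.005e+12 J


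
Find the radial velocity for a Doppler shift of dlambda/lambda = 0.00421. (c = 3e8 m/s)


v = (dlambda/lambda) * c = 0.00421 * 3e8 = 1.263e+06

1.263e+06 m/s


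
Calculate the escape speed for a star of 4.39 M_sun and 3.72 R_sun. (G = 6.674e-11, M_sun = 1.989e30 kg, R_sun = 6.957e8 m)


M = 4.39 * 1.989e30 kg = 8.73171e+30 kg; R = 3.72 * 6.957e8 m = 2.588004e+09 m. v_esc = sqrt(2GM/R) = sqrt(2 * 6.674e-11 * 8.73171e+30 / 2.588004e+09) = 671081.5193

671081.5193 m/s
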